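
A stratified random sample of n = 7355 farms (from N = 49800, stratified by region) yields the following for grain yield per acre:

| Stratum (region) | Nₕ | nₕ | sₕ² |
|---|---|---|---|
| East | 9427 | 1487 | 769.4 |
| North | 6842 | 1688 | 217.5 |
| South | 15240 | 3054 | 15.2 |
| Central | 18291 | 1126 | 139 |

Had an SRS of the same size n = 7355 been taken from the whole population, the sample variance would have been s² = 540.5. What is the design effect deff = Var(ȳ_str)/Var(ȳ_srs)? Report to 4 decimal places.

0.5340

Var(ȳ_str) = Σ Wₕ²(1−fₕ)sₕ²/nₕ with Wₕ = Nₕ/49800:
  East: (9427/49800)²·(1−1487/9427)·769.4/1487 = 0.015616242
  North: (6842/49800)²·(1−1688/6842)·217.5/1688 = 0.0018321272
  South: (15240/49800)²·(1−3054/15240)·15.2/3054 = 3.7270225 × 10^-4
  Central: (18291/49800)²·(1−1126/18291)·139/1126 = 0.015627841
  → Var(ȳ_str) = 0.033448912.
Var(ȳ_srs) = (1 − 7355/49800)·540.5/7355 = 0.06263401.
deff = 0.033448912 / 0.06263401 = 0.5340.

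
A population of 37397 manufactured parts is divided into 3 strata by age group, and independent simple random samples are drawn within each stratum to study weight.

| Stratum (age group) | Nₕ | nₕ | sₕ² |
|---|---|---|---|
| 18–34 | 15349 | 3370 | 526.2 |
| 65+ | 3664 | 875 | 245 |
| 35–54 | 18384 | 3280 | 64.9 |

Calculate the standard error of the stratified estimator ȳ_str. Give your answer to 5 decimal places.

Var(ȳ_str) = Σₕ Wₕ²(1 − fₕ)sₕ²/nₕ with Wₕ = Nₕ/N, N = 37397.
18–34: Wₕ = 0.41043399; term = 0.41043399²·(1 − 0.21955828)·526.2/3370 = 0.020528067.
65+: Wₕ = 0.09797577; term = 0.09797577²·(1 − 0.23881004)·245/875 = 0.0020459192.
35–54: Wₕ = 0.49159023; term = 0.49159023²·(1 − 0.17841601)·64.9/3280 = 0.0039285231.
Sum = 0.026502509.
SE = √(0.026502509) = 0.16280.

0.16280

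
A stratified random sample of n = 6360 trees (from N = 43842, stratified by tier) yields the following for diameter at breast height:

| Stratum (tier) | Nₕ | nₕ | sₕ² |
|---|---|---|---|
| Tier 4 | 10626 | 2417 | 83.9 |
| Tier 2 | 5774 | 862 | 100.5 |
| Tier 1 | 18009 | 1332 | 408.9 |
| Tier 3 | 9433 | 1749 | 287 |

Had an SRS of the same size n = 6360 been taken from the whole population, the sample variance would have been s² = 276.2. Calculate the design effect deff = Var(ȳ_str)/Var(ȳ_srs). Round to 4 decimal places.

Var(ȳ_str) = Σ Wₕ²(1−fₕ)sₕ²/nₕ with Wₕ = Nₕ/43842:
  Tier 4: (10626/43842)²·(1−2417/10626)·83.9/2417 = 0.001575305
  Tier 2: (5774/43842)²·(1−862/5774)·100.5/862 = 0.0017203358
  Tier 1: (18009/43842)²·(1−1332/18009)·408.9/1332 = 0.047966684
  Tier 3: (9433/43842)²·(1−1749/9433)·287/1749 = 0.0061879752
  → Var(ȳ_str) = 0.0574503.
Var(ȳ_srs) = (1 − 6360/43842)·276.2/6360 = 0.037127778.
deff = 0.0574503 / 0.037127778 = 1.5474.

1.5474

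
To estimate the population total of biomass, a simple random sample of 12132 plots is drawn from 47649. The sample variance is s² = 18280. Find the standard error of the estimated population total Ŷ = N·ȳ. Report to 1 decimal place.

50497.2

Var(Ŷ) = N²·Var(ȳ) = N²·(1 − n/N)·s²/n.
f = 12132/47649 = 0.25461185; Var(ȳ) = 0.74538815·18280/12132 = 1.1231203.
Var(Ŷ) = 47649² · 1.1231203 = 2.5499629 × 10^9.
SE(Ŷ) = √(2.5499629 × 10^9) = 50497.2.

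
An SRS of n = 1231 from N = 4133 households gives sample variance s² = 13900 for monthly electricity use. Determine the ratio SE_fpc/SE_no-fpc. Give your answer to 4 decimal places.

f = n/N = 1231/4133 = 0.29784660.
SE_no-fpc = √(s²/n) = 3.3603025; SE_fpc = √((1−f)s²/n) = 2.8157518.
Ratio = √(1−f) = 0.83794594.

0.8379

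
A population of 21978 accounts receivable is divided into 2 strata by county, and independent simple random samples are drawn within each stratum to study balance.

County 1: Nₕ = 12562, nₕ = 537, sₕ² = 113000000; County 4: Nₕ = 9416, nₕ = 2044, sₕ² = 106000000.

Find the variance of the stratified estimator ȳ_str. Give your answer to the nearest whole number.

73259

Var(ȳ_str) = Σₕ Wₕ²(1 − fₕ)sₕ²/nₕ with Wₕ = Nₕ/N, N = 21978.
County 1: Wₕ = 0.57157157; term = 0.57157157²·(1 − 0.04274797)·113000000/537 = 65806.94.
County 4: Wₕ = 0.42842843; term = 0.42842843²·(1 − 0.21707732)·106000000/2044 = 7452.473.
Sum = 73259.413.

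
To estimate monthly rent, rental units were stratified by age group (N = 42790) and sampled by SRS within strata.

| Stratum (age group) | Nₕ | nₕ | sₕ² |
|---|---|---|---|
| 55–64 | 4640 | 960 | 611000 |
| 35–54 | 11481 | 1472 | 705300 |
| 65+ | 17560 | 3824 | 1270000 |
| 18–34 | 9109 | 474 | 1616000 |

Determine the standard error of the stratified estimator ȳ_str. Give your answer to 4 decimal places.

Var(ȳ_str) = Σₕ Wₕ²(1 − fₕ)sₕ²/nₕ with Wₕ = Nₕ/N, N = 42790.
55–64: Wₕ = 0.10843655; term = 0.10843655²·(1 − 0.20689655)·611000/960 = 5.9354166.
35–54: Wₕ = 0.26831035; term = 0.26831035²·(1 − 0.12821183)·705300/1472 = 30.071279.
65+: Wₕ = 0.41037626; term = 0.41037626²·(1 − 0.21776765)·1270000/3824 = 43.750806.
18–34: Wₕ = 0.21287684; term = 0.21287684²·(1 − 0.05203645)·1616000/474 = 146.45746.
Sum = 226.21496.
SE = √(226.21496) = 15.0404.

15.0404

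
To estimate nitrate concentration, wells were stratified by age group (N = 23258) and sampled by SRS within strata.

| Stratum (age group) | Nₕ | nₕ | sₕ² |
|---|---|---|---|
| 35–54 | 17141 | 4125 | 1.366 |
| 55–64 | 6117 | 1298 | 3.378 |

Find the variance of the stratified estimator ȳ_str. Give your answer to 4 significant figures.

2.784 × 10^-4

Var(ȳ_str) = Σₕ Wₕ²(1 − fₕ)sₕ²/nₕ with Wₕ = Nₕ/N, N = 23258.
35–54: Wₕ = 0.73699372; term = 0.73699372²·(1 − 0.24065107)·1.366/4125 = 1.365827 × 10^-4.
55–64: Wₕ = 0.26300628; term = 0.26300628²·(1 − 0.21219552)·3.378/1298 = 1.4181939 × 10^-4.
Sum = 2.7840209 × 10^-4.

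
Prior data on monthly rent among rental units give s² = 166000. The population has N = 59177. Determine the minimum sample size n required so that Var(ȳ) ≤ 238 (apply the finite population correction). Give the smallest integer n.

690

Without fpc, n₀ = s²/D = 166000/238 = 697.4790.
With fpc, (1 − n/N)·s²/n ≤ D requires n ≥ n₀/(1 + n₀/N) = 697.4790/(1 + 697.4790/59177) = 689.3541.
Rounding up, n = 690.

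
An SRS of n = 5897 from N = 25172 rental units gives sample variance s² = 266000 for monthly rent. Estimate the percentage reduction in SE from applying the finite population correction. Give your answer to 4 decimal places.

f = n/N = 5897/25172 = 0.23426823.
SE_no-fpc = √(s²/n) = 6.7162253; SE_fpc = √((1−f)s²/n) = 5.8771068.
Ratio = √(1−f) = 0.87506101. Reduction = 100·(1 − 0.87506101) = 12.4939%.

12.4939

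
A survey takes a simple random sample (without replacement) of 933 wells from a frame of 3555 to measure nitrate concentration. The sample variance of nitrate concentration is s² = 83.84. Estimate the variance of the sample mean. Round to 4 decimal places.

Under SRS without replacement, Var(ȳ) = (1 − f)·s²/n with f = n/N = 933/3555 = 0.26244726.
Var(ȳ) = (1 − 0.26244726)·83.84/933 = 0.73755274·0.089860665 = 0.06627698.

0.0663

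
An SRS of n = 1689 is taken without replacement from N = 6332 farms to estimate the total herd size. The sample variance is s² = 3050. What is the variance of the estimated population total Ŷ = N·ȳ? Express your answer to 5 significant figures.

Var(Ŷ) = N²·Var(ȳ) = N²·(1 − n/N)·s²/n.
f = 1689/6332 = 0.26674037; Var(ȳ) = 0.73325963·3050/1689 = 1.3241219.
Var(Ŷ) = 6332² · 1.3241219 = 5.308964 × 10^7.

5.3090 × 10^7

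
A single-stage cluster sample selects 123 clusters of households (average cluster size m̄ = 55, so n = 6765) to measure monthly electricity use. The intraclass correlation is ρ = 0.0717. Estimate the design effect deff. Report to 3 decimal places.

deff = 1 + (55 − 1)·0.0717 = 1 + 3.8718 = 4.8718.

4.872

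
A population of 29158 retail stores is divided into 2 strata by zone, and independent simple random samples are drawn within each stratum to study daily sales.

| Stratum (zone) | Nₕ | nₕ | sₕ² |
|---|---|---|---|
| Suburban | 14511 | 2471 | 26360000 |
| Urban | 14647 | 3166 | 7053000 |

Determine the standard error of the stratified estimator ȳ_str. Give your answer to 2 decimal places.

51.31

Var(ȳ_str) = Σₕ Wₕ²(1 − fₕ)sₕ²/nₕ with Wₕ = Nₕ/N, N = 29158.
Suburban: Wₕ = 0.49766788; term = 0.49766788²·(1 − 0.17028461)·26360000/2471 = 2192.2043.
Urban: Wₕ = 0.50233212; term = 0.50233212²·(1 − 0.21615348)·7053000/3166 = 440.63187.
Sum = 2632.8362.
SE = √(2632.8362) = 51.31.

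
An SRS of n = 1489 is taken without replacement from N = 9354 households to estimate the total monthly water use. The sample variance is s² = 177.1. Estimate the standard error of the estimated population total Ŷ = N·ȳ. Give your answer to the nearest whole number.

2958

Var(Ŷ) = N²·Var(ȳ) = N²·(1 − n/N)·s²/n.
f = 1489/9354 = 0.15918324; Var(ȳ) = 0.84081676·177.1/1489 = 0.10000581.
Var(Ŷ) = 9354² · 0.10000581 = 8.75024 × 10^6.
SE(Ŷ) = √(8.75024 × 10^6) = 2958.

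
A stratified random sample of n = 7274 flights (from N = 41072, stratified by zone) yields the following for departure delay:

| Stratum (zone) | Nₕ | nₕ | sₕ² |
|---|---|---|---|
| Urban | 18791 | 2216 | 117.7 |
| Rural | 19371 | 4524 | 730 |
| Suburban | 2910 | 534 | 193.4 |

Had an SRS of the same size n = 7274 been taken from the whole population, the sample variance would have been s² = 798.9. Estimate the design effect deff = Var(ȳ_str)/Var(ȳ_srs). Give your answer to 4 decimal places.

Var(ȳ_str) = Σ Wₕ²(1−fₕ)sₕ²/nₕ with Wₕ = Nₕ/41072:
  Urban: (18791/41072)²·(1−2216/18791)·117.7/2216 = 0.0098065994
  Rural: (19371/41072)²·(1−4524/19371)·730/4524 = 0.027510552
  Suburban: (2910/41072)²·(1−534/2910)·193.4/534 = 0.001484441
  → Var(ȳ_str) = 0.038801592.
Var(ȳ_srs) = (1 − 7274/41072)·798.9/7274 = 0.090378322.
deff = 0.038801592 / 0.090378322 = 0.4293.

0.4293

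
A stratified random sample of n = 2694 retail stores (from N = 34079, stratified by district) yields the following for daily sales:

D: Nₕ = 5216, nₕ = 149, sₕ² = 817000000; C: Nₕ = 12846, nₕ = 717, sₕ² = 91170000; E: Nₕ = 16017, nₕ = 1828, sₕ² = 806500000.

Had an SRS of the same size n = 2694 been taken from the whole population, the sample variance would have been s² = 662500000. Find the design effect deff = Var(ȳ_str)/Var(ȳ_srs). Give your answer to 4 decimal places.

1.0075

Var(ȳ_str) = Σ Wₕ²(1−fₕ)sₕ²/nₕ with Wₕ = Nₕ/34079:
  D: (5216/34079)²·(1−149/5216)·817000000/149 = 124781.61
  C: (12846/34079)²·(1−717/12846)·91170000/717 = 17058.939
  E: (16017/34079)²·(1−1828/16017)·806500000/1828 = 86335.113
  → Var(ȳ_str) = 228175.66.
Var(ȳ_srs) = (1 − 2694/34079)·662500000/2694 = 226476.73.
deff = 228175.66 / 226476.73 = 1.0075.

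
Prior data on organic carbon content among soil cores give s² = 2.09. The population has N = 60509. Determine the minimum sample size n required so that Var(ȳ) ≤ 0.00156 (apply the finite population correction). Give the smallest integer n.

Without fpc, n₀ = s²/D = 2.09/0.00156 = 1339.7436.
With fpc, (1 − n/N)·s²/n ≤ D requires n ≥ n₀/(1 + n₀/N) = 1339.7436/(1 + 1339.7436/60509) = 1310.7226.
Rounding up, n = 1311.

1311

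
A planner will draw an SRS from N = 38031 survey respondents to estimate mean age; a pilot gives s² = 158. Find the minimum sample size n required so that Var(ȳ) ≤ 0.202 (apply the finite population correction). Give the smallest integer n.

767

Without fpc, n₀ = s²/D = 158/0.202 = 782.1782.
With fpc, (1 − n/N)·s²/n ≤ D requires n ≥ n₀/(1 + n₀/N) = 782.1782/(1 + 782.1782/38031) = 766.4154.
Rounding up, n = 767.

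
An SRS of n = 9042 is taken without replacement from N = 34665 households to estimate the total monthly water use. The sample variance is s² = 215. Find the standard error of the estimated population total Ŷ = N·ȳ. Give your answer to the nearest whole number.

Var(Ŷ) = N²·Var(ȳ) = N²·(1 − n/N)·s²/n.
f = 9042/34665 = 0.26083946; Var(ȳ) = 0.73916054·215/9042 = 0.017575704.
Var(Ŷ) = 34665² · 0.017575704 = 2.112006 × 10^7.
SE(Ŷ) = √(2.112006 × 10^7) = 4596.

4596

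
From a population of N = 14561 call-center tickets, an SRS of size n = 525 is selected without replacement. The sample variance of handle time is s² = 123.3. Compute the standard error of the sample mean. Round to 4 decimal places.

0.4758

Under SRS without replacement, Var(ȳ) = (1 − f)·s²/n with f = n/N = 525/14561 = 0.03605522.
Var(ȳ) = (1 − 0.03605522)·123.3/525 = 0.96394478·0.23485714 = 0.22638932.
SE(ȳ) = √(0.22638932) = 0.4758.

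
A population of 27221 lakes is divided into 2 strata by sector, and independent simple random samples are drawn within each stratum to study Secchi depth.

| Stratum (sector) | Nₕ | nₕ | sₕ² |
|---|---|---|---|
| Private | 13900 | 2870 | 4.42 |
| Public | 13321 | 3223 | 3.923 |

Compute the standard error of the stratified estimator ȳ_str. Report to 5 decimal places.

Var(ȳ_str) = Σₕ Wₕ²(1 − fₕ)sₕ²/nₕ with Wₕ = Nₕ/N, N = 27221.
Private: Wₕ = 0.51063517; term = 0.51063517²·(1 − 0.20647482)·4.42/2870 = 3.1865632 × 10^-4.
Public: Wₕ = 0.48936483; term = 0.48936483²·(1 − 0.24194880)·3.923/3223 = 2.2096427 × 10^-4.
Sum = 5.3962059 × 10^-4.
SE = √(5.3962059 × 10^-4) = 0.02323.

0.02323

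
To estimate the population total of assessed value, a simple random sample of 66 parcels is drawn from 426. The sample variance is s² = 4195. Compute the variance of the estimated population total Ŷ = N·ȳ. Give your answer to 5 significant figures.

9.7477 × 10^6

Var(Ŷ) = N²·Var(ȳ) = N²·(1 − n/N)·s²/n.
f = 66/426 = 0.15492958; Var(ȳ) = 0.84507042·4195/66 = 53.713188.
Var(Ŷ) = 426² · 53.713188 = 9.7476545 × 10^6.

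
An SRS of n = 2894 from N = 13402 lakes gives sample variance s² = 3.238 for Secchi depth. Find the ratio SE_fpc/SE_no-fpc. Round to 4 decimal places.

0.8855

f = n/N = 2894/13402 = 0.21593792.
SE_no-fpc = √(s²/n) = 0.033449464; SE_fpc = √((1−f)s²/n) = 0.02961859.
Ratio = √(1−f) = 0.88547280.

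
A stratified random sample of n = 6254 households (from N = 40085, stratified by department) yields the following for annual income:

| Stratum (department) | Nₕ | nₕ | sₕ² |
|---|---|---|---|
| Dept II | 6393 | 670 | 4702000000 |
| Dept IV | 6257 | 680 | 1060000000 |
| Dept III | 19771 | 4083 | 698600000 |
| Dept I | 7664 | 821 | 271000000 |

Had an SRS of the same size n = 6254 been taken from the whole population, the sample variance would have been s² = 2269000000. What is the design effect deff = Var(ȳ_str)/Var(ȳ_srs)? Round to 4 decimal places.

Var(ȳ_str) = Σ Wₕ²(1−fₕ)sₕ²/nₕ with Wₕ = Nₕ/40085:
  Dept II: (6393/40085)²·(1−670/6393)·4702000000/670 = 159798.43
  Dept IV: (6257/40085)²·(1−680/6257)·1060000000/680 = 33853.219
  Dept III: (19771/40085)²·(1−4083/19771)·698600000/4083 = 33027.952
  Dept I: (7664/40085)²·(1−821/7664)·271000000/821 = 10773.688
  → Var(ȳ_str) = 237453.29.
Var(ȳ_srs) = (1 − 6254/40085)·2269000000/6254 = 306203.09.
deff = 237453.29 / 306203.09 = 0.7755.

0.7755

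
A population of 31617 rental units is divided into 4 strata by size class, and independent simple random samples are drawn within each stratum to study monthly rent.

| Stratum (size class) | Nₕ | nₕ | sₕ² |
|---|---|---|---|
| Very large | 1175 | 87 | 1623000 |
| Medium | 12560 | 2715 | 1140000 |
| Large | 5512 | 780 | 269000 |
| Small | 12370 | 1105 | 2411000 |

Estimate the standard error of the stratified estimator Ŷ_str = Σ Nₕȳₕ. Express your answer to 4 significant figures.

623500

Var(Ŷ_str) = Σₕ Nₕ²(1 − fₕ)sₕ²/nₕ.
Very large: 1175²·(1 − 87/1175)·1623000/87 = 2.3848772 × 10^10.
Medium: 12560²·(1 − 2715/12560)·1140000/2715 = 5.1920681 × 10^10.
Large: 5512²·(1 − 780/5512)·269000/780 = 8.9952165 × 10^9.
Small: 12370²·(1 − 1105/12370)·2411000/1105 = 3.0404357 × 10^11.
Sum = 3.8880824 × 10^11.
SE = √(3.8880824 × 10^11) = 623500.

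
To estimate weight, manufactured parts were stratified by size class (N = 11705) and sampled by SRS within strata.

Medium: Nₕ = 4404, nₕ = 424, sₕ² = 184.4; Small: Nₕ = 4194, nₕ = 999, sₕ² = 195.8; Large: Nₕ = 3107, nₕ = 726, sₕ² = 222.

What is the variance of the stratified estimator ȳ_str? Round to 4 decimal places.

Var(ȳ_str) = Σₕ Wₕ²(1 − fₕ)sₕ²/nₕ with Wₕ = Nₕ/N, N = 11705.
Medium: Wₕ = 0.37624947; term = 0.37624947²·(1 − 0.09627611)·184.4/424 = 0.055639422.
Small: Wₕ = 0.35830842; term = 0.35830842²·(1 − 0.23819742)·195.8/999 = 0.019169185.
Large: Wₕ = 0.26544212; term = 0.26544212²·(1 − 0.23366592)·222/726 = 0.01651103.
Sum = 0.091319637.

0.0913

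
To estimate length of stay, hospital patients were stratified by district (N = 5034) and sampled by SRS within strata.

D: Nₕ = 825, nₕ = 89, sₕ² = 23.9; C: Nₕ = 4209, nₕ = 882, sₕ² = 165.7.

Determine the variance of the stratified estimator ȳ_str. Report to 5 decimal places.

0.11025

Var(ȳ_str) = Σₕ Wₕ²(1 − fₕ)sₕ²/nₕ with Wₕ = Nₕ/N, N = 5034.
D: Wₕ = 0.16388558; term = 0.16388558²·(1 − 0.10787879)·23.9/89 = 0.0064344767.
C: Wₕ = 0.83611442; term = 0.83611442²·(1 − 0.20955096)·165.7/882 = 0.10381479.
Sum = 0.11024927.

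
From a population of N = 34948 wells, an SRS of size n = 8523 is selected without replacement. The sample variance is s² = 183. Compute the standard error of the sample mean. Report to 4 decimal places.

0.1274

Under SRS without replacement, Var(ȳ) = (1 − f)·s²/n with f = n/N = 8523/34948 = 0.24387662.
Var(ȳ) = (1 − 0.24387662)·183/8523 = 0.75612338·0.021471313 = 0.016234962.
SE(ȳ) = √(0.016234962) = 0.1274.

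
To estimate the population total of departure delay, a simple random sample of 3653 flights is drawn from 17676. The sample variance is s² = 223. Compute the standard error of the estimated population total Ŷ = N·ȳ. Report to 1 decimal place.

3889.9

Var(Ŷ) = N²·Var(ȳ) = N²·(1 − n/N)·s²/n.
f = 3653/17676 = 0.20666440; Var(ȳ) = 0.79333560·223/3653 = 0.048429739.
Var(Ŷ) = 17676² · 0.048429739 = 1.5131435 × 10^7.
SE(Ŷ) = √(1.5131435 × 10^7) = 3889.9.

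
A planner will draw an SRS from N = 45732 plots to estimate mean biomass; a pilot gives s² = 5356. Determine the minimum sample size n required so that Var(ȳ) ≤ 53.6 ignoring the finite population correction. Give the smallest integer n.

100

Without fpc, n₀ = s²/D = 5356/53.6 = 99.9254.
Rounding up, n = 100.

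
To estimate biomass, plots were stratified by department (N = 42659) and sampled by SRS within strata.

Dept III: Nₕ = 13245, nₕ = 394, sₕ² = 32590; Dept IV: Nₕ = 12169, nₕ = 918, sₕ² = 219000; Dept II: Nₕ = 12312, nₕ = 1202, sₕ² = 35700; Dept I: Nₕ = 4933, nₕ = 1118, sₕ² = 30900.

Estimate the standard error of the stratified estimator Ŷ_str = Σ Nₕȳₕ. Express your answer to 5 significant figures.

Var(Ŷ_str) = Σₕ Nₕ²(1 − fₕ)sₕ²/nₕ.
Dept III: 13245²·(1 − 394/13245)·32590/394 = 1.4079169 × 10^10.
Dept IV: 12169²·(1 − 918/12169)·219000/918 = 3.2662352 × 10^10.
Dept II: 12312²·(1 − 1202/12312)·35700/1202 = 4.062622 × 10^9.
Dept I: 4933²·(1 − 1118/4933)·30900/1118 = 5.2014249 × 10^8.
Sum = 5.1324285 × 10^10.
SE = √(5.1324285 × 10^10) = 226550.

226550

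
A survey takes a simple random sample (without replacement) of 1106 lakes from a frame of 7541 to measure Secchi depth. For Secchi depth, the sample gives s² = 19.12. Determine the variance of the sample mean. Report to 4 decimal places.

0.0148

Under SRS without replacement, Var(ȳ) = (1 − f)·s²/n with f = n/N = 1106/7541 = 0.14666490.
Var(ȳ) = (1 − 0.14666490)·19.12/1106 = 0.85333510·0.017287523 = 0.01475205.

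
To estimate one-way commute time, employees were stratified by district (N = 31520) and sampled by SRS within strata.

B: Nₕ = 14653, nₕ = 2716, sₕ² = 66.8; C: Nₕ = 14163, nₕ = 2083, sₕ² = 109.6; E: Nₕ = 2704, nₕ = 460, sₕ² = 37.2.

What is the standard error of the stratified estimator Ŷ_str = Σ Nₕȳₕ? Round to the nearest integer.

3714

Var(Ŷ_str) = Σₕ Nₕ²(1 − fₕ)sₕ²/nₕ.
B: 14653²·(1 − 2716/14653)·66.8/2716 = 4.3019805 × 10^6.
C: 14163²·(1 − 2083/14163)·109.6/2083 = 9.0020926 × 10^6.
E: 2704²·(1 − 460/2704)·37.2/460 = 490698.41.
Sum = 1.3794772 × 10^7.
SE = √(1.3794772 × 10^7) = 3714.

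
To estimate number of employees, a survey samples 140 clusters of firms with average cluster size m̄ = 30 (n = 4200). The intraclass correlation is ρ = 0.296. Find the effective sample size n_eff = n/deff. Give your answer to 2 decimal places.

deff = 1 + (30 − 1)·0.296 = 1 + 8.584 = 9.584.
n_eff = 4200 / 9.584 = 438.23.

438.23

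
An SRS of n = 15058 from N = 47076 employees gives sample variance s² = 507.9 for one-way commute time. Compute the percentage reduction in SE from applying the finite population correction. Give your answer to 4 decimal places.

f = n/N = 15058/47076 = 0.31986575.
SE_no-fpc = √(s²/n) = 0.18365614; SE_fpc = √((1−f)s²/n) = 0.15146168.
Ratio = √(1−f) = 0.82470252. Reduction = 100·(1 − 0.82470252) = 17.5297%.

17.5297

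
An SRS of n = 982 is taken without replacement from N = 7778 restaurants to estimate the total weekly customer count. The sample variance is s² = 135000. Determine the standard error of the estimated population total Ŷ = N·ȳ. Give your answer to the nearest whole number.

Var(Ŷ) = N²·Var(ȳ) = N²·(1 − n/N)·s²/n.
f = 982/7778 = 0.12625354; Var(ȳ) = 0.87374646·135000/982 = 120.11789.
Var(Ŷ) = 7778² · 120.11789 = 7.2668061 × 10^9.
SE(Ŷ) = √(7.2668061 × 10^9) = 85246.

85246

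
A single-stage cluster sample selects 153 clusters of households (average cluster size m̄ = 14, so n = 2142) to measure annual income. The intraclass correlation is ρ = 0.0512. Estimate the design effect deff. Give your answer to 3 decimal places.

1.666

deff = 1 + (14 − 1)·0.0512 = 1 + 0.6656 = 1.6656.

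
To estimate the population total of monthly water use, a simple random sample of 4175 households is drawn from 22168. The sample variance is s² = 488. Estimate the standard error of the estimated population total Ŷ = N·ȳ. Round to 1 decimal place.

6828.1

Var(Ŷ) = N²·Var(ȳ) = N²·(1 − n/N)·s²/n.
f = 4175/22168 = 0.18833454; Var(ȳ) = 0.81166546·488/4175 = 0.094872514.
Var(Ŷ) = 22168² · 0.094872514 = 4.6622272 × 10^7.
SE(Ŷ) = √(4.6622272 × 10^7) = 6828.1.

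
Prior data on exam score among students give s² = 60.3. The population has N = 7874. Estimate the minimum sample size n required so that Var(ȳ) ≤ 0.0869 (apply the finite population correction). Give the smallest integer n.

Without fpc, n₀ = s²/D = 60.3/0.0869 = 693.9010.
With fpc, (1 − n/N)·s²/n ≤ D requires n ≥ n₀/(1 + n₀/N) = 693.9010/(1 + 693.9010/7874) = 637.7030.
Rounding up, n = 638.

638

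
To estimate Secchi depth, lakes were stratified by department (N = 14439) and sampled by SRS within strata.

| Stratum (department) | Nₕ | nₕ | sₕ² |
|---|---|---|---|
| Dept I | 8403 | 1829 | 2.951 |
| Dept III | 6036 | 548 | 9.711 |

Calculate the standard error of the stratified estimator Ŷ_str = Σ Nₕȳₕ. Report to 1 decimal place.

822.3

Var(Ŷ_str) = Σₕ Nₕ²(1 − fₕ)sₕ²/nₕ.
Dept I: 8403²·(1 − 1829/8403)·2.951/1829 = 89129.109.
Dept III: 6036²·(1 − 548/6036)·9.711/548 = 587011.66.
Sum = 676140.77.
SE = √(676140.77) = 822.3.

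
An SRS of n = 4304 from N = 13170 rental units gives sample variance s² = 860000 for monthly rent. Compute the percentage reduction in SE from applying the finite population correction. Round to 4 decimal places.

f = n/N = 4304/13170 = 0.32680334.
SE_no-fpc = √(s²/n) = 14.135562; SE_fpc = √((1−f)s²/n) = 11.598026.
Ratio = √(1−f) = 0.82048562. Reduction = 100·(1 − 0.82048562) = 17.9514%.

17.9514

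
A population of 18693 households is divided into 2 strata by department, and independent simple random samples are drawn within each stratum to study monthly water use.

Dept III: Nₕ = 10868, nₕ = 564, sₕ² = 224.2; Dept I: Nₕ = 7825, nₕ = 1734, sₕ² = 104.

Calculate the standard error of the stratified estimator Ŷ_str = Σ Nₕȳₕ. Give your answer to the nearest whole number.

6883

Var(Ŷ_str) = Σₕ Nₕ²(1 − fₕ)sₕ²/nₕ.
Dept III: 10868²·(1 − 564/10868)·224.2/564 = 4.4515575 × 10^7.
Dept I: 7825²·(1 − 1734/7825)·104/1734 = 2.858625 × 10^6.
Sum = 4.73742 × 10^7.
SE = √(4.73742 × 10^7) = 6883.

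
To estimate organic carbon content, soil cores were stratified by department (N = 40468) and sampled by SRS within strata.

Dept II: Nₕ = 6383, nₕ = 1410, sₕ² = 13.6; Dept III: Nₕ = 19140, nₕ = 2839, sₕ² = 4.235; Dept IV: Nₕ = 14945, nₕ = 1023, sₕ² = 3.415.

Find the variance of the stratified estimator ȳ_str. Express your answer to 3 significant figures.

8.95 × 10^-4

Var(ȳ_str) = Σₕ Wₕ²(1 − fₕ)sₕ²/nₕ with Wₕ = Nₕ/N, N = 40468.
Dept II: Wₕ = 0.15772956; term = 0.15772956²·(1 − 0.22089926)·13.6/1410 = 1.8695609 × 10^-4.
Dept III: Wₕ = 0.47296629; term = 0.47296629²·(1 − 0.14832811)·4.235/2839 = 2.8419781 × 10^-4.
Dept IV: Wₕ = 0.36930414; term = 0.36930414²·(1 − 0.06845099)·3.415/1023 = 4.2412038 × 10^-4.
Sum = 8.9527428 × 10^-4.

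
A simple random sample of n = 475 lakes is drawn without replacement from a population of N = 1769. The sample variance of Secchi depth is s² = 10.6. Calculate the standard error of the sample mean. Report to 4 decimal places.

0.1278

Under SRS without replacement, Var(ȳ) = (1 − f)·s²/n with f = n/N = 475/1769 = 0.26851328.
Var(ȳ) = (1 − 0.26851328)·10.6/475 = 0.73148672·0.022315789 = 0.016323704.
SE(ȳ) = √(0.016323704) = 0.1278.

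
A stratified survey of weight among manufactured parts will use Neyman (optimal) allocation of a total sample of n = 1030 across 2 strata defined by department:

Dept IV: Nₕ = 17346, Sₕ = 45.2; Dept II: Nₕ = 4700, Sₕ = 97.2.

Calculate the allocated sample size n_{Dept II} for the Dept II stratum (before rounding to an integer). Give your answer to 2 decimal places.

379.20

Neyman allocation: nₕ = n·NₕSₕ / Σⱼ NⱼSⱼ.
Σ NⱼSⱼ = 17346·45.2 + 4700·97.2 = 1.2408792 × 10^6.
n_{Dept II} = 1030·4700·97.2 / (1.2408792 × 10^6) = 379.20.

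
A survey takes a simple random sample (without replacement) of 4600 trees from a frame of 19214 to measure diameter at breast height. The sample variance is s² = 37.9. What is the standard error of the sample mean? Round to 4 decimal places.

0.0792

Under SRS without replacement, Var(ȳ) = (1 − f)·s²/n with f = n/N = 4600/19214 = 0.23940876.
Var(ȳ) = (1 − 0.23940876)·37.9/4600 = 0.76059124·0.0082391304 = 0.0062666104.
SE(ȳ) = √(0.0062666104) = 0.0792.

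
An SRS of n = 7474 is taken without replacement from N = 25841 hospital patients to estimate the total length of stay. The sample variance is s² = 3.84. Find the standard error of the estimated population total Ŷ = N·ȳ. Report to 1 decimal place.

493.8

Var(Ŷ) = N²·Var(ȳ) = N²·(1 − n/N)·s²/n.
f = 7474/25841 = 0.28923029; Var(ȳ) = 0.71076971·3.84/7474 = 3.6518005 × 10^-4.
Var(Ŷ) = 25841² · (3.6518005 × 10^-4) = 243851.64.
SE(Ŷ) = √(243851.64) = 493.8.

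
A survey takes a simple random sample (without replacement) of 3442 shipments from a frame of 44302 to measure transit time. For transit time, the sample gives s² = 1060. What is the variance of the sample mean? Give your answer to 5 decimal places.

0.28403

Under SRS without replacement, Var(ȳ) = (1 − f)·s²/n with f = n/N = 3442/44302 = 0.07769401.
Var(ȳ) = (1 − 0.07769401)·1060/3442 = 0.92230599·0.30796049 = 0.2840338.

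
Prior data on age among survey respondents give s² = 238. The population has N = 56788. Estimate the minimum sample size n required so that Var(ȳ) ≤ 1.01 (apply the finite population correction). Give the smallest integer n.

Without fpc, n₀ = s²/D = 238/1.01 = 235.6436.
With fpc, (1 − n/N)·s²/n ≤ D requires n ≥ n₀/(1 + n₀/N) = 235.6436/(1 + 235.6436/56788) = 234.6698.
Rounding up, n = 235.

235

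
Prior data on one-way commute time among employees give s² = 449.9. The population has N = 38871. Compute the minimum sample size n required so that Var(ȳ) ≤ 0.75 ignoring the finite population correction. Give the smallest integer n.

600

Without fpc, n₀ = s²/D = 449.9/0.75 = 599.8667.
Rounding up, n = 600.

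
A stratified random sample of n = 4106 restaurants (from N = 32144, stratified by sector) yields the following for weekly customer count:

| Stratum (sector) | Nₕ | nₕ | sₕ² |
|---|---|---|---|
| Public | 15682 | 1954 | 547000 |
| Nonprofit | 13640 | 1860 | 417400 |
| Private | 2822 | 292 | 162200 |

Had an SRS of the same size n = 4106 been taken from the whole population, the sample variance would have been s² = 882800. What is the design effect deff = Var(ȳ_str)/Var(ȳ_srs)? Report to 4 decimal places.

Var(ȳ_str) = Σ Wₕ²(1−fₕ)sₕ²/nₕ with Wₕ = Nₕ/32144:
  Public: (15682/32144)²·(1−1954/15682)·547000/1954 = 58.32727
  Nonprofit: (13640/32144)²·(1−1860/13640)·417400/1860 = 34.897902
  Private: (2822/32144)²·(1−292/2822)·162200/292 = 3.8383599
  → Var(ȳ_str) = 97.063532.
Var(ȳ_srs) = (1 − 4106/32144)·882800/4106 = 187.53852.
deff = 97.063532 / 187.53852 = 0.5176.

0.5176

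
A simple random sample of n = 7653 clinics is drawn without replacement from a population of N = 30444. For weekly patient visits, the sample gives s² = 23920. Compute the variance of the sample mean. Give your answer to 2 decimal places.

Under SRS without replacement, Var(ȳ) = (1 − f)·s²/n with f = n/N = 7653/30444 = 0.25137958.
Var(ȳ) = (1 − 0.25137958)·23920/7653 = 0.74862042·3.1255717 = 2.3398668.

2.34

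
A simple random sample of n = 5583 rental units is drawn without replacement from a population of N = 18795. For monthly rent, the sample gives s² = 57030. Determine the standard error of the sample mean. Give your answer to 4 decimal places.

Under SRS without replacement, Var(ȳ) = (1 − f)·s²/n with f = n/N = 5583/18795 = 0.29704709.
Var(ȳ) = (1 − 0.29704709)·57030/5583 = 0.70295291·10.214938 = 7.1806206.
SE(ȳ) = √(7.1806206) = 2.6797.

2.6797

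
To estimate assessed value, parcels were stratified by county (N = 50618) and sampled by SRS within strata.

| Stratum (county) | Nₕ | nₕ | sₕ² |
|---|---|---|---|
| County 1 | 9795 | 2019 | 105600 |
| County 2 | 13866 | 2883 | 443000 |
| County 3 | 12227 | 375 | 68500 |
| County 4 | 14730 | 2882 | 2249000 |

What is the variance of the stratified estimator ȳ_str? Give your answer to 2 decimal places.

Var(ȳ_str) = Σₕ Wₕ²(1 − fₕ)sₕ²/nₕ with Wₕ = Nₕ/N, N = 50618.
County 1: Wₕ = 0.19350824; term = 0.19350824²·(1 − 0.20612557)·105600/2019 = 1.5548136.
County 2: Wₕ = 0.27393417; term = 0.27393417²·(1 − 0.20791865)·443000/2883 = 9.1331649.
County 3: Wₕ = 0.24155439; term = 0.24155439²·(1 − 0.03066983)·68500/375 = 10.331441.
County 4: Wₕ = 0.29100320; term = 0.29100320²·(1 − 0.19565513)·2249000/2882 = 53.153676.
Sum = 74.173096.

74.17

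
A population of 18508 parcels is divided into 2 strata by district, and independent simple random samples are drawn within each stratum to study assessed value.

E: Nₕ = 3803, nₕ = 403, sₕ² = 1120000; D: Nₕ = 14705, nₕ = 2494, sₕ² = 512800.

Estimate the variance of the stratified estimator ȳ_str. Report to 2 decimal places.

Var(ȳ_str) = Σₕ Wₕ²(1 − fₕ)sₕ²/nₕ with Wₕ = Nₕ/N, N = 18508.
E: Wₕ = 0.20547871; term = 0.20547871²·(1 − 0.10596897)·1120000/403 = 104.90574.
D: Wₕ = 0.79452129; term = 0.79452129²·(1 − 0.16960218)·512800/2494 = 107.78265.
Sum = 212.68839.

212.69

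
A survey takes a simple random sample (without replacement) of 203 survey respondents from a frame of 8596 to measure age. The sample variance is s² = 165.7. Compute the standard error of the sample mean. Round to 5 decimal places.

0.89274

Under SRS without replacement, Var(ȳ) = (1 − f)·s²/n with f = n/N = 203/8596 = 0.02361564.
Var(ȳ) = (1 − 0.02361564)·165.7/203 = 0.97638436·0.81625616 = 0.79697975.
SE(ȳ) = √(0.79697975) = 0.89274.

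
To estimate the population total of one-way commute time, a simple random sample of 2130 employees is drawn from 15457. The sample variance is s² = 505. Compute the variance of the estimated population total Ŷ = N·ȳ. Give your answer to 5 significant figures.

4.8839 × 10^7

Var(Ŷ) = N²·Var(ȳ) = N²·(1 − n/N)·s²/n.
f = 2130/15457 = 0.13780164; Var(ȳ) = 0.86219836·505/2130 = 0.20441792.
Var(Ŷ) = 15457² · 0.20441792 = 4.8839294 × 10^7.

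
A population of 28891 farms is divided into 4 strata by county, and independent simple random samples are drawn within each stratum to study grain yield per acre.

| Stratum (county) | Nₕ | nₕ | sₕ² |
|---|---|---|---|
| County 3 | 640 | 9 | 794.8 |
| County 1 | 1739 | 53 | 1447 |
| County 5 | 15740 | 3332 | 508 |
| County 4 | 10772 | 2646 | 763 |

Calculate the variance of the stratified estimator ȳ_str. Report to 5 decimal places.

Var(ȳ_str) = Σₕ Wₕ²(1 − fₕ)sₕ²/nₕ with Wₕ = Nₕ/N, N = 28891.
County 3: Wₕ = 0.02215223; term = 0.02215223²·(1 − 0.01406250)·794.8/9 = 0.042726718.
County 1: Wₕ = 0.06019176; term = 0.06019176²·(1 − 0.03047729)·1447/53 = 0.095901338.
County 5: Wₕ = 0.54480634; term = 0.54480634²·(1 − 0.21168996)·508/3332 = 0.035673037.
County 4: Wₕ = 0.37284968; term = 0.37284968²·(1 − 0.24563684)·763/2646 = 0.030240064.
Sum = 0.20454116.

0.20454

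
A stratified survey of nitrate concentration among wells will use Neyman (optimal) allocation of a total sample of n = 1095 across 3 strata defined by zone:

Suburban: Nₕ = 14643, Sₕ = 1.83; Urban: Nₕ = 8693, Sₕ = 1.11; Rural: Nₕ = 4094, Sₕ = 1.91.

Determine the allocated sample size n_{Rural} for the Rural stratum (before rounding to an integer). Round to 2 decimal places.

Neyman allocation: nₕ = n·NₕSₕ / Σⱼ NⱼSⱼ.
Σ NⱼSⱼ = 14643·1.83 + 8693·1.11 + 4094·1.91 = 44265.46.
n_{Rural} = 1095·4094·1.91 / 44265.46 = 193.43.

193.43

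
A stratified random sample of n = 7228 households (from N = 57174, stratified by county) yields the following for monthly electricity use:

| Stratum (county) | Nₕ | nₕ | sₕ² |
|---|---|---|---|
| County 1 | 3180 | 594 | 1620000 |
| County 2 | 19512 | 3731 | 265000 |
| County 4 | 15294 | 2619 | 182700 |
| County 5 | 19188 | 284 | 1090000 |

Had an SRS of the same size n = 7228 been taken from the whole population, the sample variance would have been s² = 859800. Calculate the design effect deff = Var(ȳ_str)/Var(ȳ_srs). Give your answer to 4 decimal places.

4.2686

Var(ȳ_str) = Σ Wₕ²(1−fₕ)sₕ²/nₕ with Wₕ = Nₕ/57174:
  County 1: (3180/57174)²·(1−594/3180)·1620000/594 = 6.8609943
  County 2: (19512/57174)²·(1−3731/19512)·265000/3731 = 6.6905185
  County 4: (15294/57174)²·(1−2619/15294)·182700/2619 = 4.1368993
  County 5: (19188/57174)²·(1−284/19188)·1090000/284 = 425.88704
  → Var(ȳ_str) = 443.57545.
Var(ȳ_srs) = (1 − 7228/57174)·859800/7228 = 103.91576.
deff = 443.57545 / 103.91576 = 4.2686.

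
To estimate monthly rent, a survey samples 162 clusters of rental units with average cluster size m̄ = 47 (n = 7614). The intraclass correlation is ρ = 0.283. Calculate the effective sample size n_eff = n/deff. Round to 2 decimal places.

deff = 1 + (47 − 1)·0.283 = 1 + 13.018 = 14.018.
n_eff = 7614 / 14.018 = 543.16.

543.16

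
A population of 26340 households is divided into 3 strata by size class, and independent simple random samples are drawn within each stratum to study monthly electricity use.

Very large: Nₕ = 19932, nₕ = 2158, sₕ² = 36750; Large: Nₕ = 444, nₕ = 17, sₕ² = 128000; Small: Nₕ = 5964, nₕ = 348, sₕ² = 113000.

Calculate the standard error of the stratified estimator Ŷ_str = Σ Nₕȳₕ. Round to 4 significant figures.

Var(Ŷ_str) = Σₕ Nₕ²(1 − fₕ)sₕ²/nₕ.
Very large: 19932²·(1 − 2158/19932)·36750/2158 = 6.0331199 × 10^9.
Large: 444²·(1 − 17/444)·128000/17 = 1.4274861 × 10^9.
Small: 5964²·(1 − 348/5964)·113000/348 = 1.0875868 × 10^10.
Sum = 1.8336474 × 10^10.
SE = √(1.8336474 × 10^10) = 135400.

135400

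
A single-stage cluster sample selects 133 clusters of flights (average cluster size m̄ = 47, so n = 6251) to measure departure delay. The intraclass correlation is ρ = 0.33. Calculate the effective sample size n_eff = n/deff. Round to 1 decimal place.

deff = 1 + (47 − 1)·0.33 = 1 + 15.18 = 16.18.
n_eff = 6251 / 16.18 = 386.3.

386.3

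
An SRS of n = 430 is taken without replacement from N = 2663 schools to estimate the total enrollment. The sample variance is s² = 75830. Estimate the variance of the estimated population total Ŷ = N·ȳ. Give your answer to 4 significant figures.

Var(Ŷ) = N²·Var(ȳ) = N²·(1 − n/N)·s²/n.
f = 430/2663 = 0.16147202; Var(ȳ) = 0.83852798·75830/430 = 147.87343.
Var(Ŷ) = 2663² · 147.87343 = 1.0486546 × 10^9.

1.049 × 10^9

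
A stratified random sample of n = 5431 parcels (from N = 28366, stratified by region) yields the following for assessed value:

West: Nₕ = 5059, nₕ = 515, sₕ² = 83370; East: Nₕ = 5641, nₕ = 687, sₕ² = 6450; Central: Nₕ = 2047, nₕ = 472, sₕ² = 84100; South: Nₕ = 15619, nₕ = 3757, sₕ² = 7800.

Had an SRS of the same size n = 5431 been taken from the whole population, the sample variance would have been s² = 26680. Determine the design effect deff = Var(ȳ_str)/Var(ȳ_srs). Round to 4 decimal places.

1.5466

Var(ȳ_str) = Σ Wₕ²(1−fₕ)sₕ²/nₕ with Wₕ = Nₕ/28366:
  West: (5059/28366)²·(1−515/5059)·83370/515 = 4.6249749
  East: (5641/28366)²·(1−687/5641)·6450/687 = 0.32607604
  Central: (2047/28366)²·(1−472/2047)·84100/472 = 0.71393094
  South: (15619/28366)²·(1−3757/15619)·7800/3757 = 0.47804453
  → Var(ȳ_str) = 6.1430264.
Var(ȳ_srs) = (1 − 5431/28366)·26680/5431 = 3.9719765.
deff = 6.1430264 / 3.9719765 = 1.5466.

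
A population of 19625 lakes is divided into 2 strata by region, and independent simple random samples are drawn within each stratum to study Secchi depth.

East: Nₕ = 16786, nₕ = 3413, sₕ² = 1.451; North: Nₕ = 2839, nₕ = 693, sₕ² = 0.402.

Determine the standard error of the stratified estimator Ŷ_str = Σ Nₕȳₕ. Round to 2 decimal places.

Var(Ŷ_str) = Σₕ Nₕ²(1 − fₕ)sₕ²/nₕ.
East: 16786²·(1 − 3413/16786)·1.451/3413 = 95434.892.
North: 2839²·(1 − 693/2839)·0.402/693 = 3534.174.
Sum = 98969.066.
SE = √(98969.066) = 314.59.

314.59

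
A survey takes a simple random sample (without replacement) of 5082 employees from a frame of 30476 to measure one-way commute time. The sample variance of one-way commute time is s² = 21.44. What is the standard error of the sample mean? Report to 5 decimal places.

0.05929

Under SRS without replacement, Var(ȳ) = (1 − f)·s²/n with f = n/N = 5082/30476 = 0.16675417.
Var(ȳ) = (1 − 0.16675417)·21.44/5082 = 0.83324583·0.0042188115 = 0.0035153071.
SE(ȳ) = √(0.0035153071) = 0.05929.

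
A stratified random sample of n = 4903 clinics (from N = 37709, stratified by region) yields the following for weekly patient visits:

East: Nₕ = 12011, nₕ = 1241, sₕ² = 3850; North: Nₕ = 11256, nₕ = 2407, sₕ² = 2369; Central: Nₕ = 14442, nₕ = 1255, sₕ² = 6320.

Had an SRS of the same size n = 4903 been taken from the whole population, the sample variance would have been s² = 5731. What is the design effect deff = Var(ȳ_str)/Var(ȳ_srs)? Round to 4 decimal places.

Var(ȳ_str) = Σ Wₕ²(1−fₕ)sₕ²/nₕ with Wₕ = Nₕ/37709:
  East: (12011/37709)²·(1−1241/12011)·3850/1241 = 0.2822239
  North: (11256/37709)²·(1−2407/11256)·2369/2407 = 0.068940943
  Central: (14442/37709)²·(1−1255/14442)·6320/1255 = 0.67446073
  → Var(ȳ_str) = 1.0256256.
Var(ȳ_srs) = (1 − 4903/37709)·5731/4903 = 1.0168966.
deff = 1.0256256 / 1.0168966 = 1.0086.

1.0086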